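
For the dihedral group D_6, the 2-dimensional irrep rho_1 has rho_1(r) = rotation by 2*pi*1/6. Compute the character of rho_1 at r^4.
chi_{rho_1}(r^4) = 2*cos(2*pi*1*4/6) = -1

Derivation: rho_1(r^4) is rotation by angle 2*pi*1*4/6, whose trace is 2*cos(2*pi*1*4/6) = -1.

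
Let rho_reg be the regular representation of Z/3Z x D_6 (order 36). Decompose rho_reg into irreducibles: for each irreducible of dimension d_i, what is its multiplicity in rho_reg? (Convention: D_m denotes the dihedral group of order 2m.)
Each irreducible V_i of dimension d_i appears with multiplicity d_i, i.e. rho_reg = (direct sum over all irreducibles V_i) d_i V_i. The irreducible dimensions for Z/3Z x D_6 are 1, 1, 1, 1, 1, 1, 1, 1, 1, 1, 1, 1, 2, 2, 2, 2, 2, 2: 12 irreducibles of dimension 1, each with multiplicity 1; 6 irreducibles of dimension 2, each with multiplicity 2. Total dimension 12*1*1 + 6*2*2 = 36 = |G|.

Argument: General theorem: in the regular representation of a finite group G, each irreducible appears with multiplicity equal to its dimension. Check: dim(rho_reg) = sum d_i^2 = 1 + 1 + 1 + 1 + 1 + 1 + 1 + 1 + 1 + 1 + 1 + 1 + 4 + 4 + 4 + 4 + 4 + 4 = 36 = |G|.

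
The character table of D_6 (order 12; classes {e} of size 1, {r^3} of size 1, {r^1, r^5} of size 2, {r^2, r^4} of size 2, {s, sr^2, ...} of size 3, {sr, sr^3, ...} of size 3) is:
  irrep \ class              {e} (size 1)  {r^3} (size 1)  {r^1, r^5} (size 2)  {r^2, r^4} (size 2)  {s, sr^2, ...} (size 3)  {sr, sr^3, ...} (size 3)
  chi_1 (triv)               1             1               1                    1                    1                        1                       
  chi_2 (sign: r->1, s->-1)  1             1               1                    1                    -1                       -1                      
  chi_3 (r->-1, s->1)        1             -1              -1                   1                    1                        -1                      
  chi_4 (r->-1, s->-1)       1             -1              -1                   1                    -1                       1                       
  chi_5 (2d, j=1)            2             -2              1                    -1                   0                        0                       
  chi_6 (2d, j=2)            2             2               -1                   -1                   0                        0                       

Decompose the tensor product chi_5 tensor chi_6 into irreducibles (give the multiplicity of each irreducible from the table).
chi_5 tensor chi_6 = chi_3 + chi_4 + chi_5 (all other irreducibles have multiplicity 0).

The character of a tensor product is the pointwise product (chi_5 * chi_6)(C) = chi_5(C) * chi_6(C):
  {e}: (2)*(2), {r^3}: (-2)*(2), {r^1, r^5}: (1)*(-1), {r^2, r^4}: (-1)*(-1), {s, sr^2, ...}: (0)*(0), {sr, sr^3, ...}: (0)*(0)
so (chi_5 * chi_6) takes values
  {e} -> 4, {r^3} -> -4, {r^1, r^5} -> -1, {r^2, r^4} -> 1, {s, sr^2, ...} -> 0, {sr, sr^3, ...} -> 0.
Now take the inner product of this character with each irreducible chi from the table, <chi_5*chi_6, chi> = (1/12) sum_C |C| (chi_5*chi_6)(C) conj(chi(C)):
  <chi_5*chi_6, chi_1> = (1/12)[1*(4)*conj(1) + 1*(-4)*conj(1) + 2*(-1)*conj(1) + 2*(1)*conj(1) + 3*(0)*conj(1) + 3*(0)*conj(1)]
      = (1/12)[(4) + (-4) + (-2) + (2) + (0) + (0)] = 0/12 = 0
  <chi_5*chi_6, chi_2> = (1/12)[1*(4)*conj(1) + 1*(-4)*conj(1) + 2*(-1)*conj(1) + 2*(1)*conj(1) + 3*(0)*conj(-1) + 3*(0)*conj(-1)]
      = (1/12)[(4) + (-4) + (-2) + (2) + (0) + (0)] = 0/12 = 0
  <chi_5*chi_6, chi_3> = (1/12)[1*(4)*conj(1) + 1*(-4)*conj(-1) + 2*(-1)*conj(-1) + 2*(1)*conj(1) + 3*(0)*conj(1) + 3*(0)*conj(-1)]
      = (1/12)[(4) + (4) + (2) + (2) + (0) + (0)] = 12/12 = 1
  <chi_5*chi_6, chi_4> = (1/12)[1*(4)*conj(1) + 1*(-4)*conj(-1) + 2*(-1)*conj(-1) + 2*(1)*conj(1) + 3*(0)*conj(-1) + 3*(0)*conj(1)]
      = (1/12)[(4) + (4) + (2) + (2) + (0) + (0)] = 12/12 = 1
  <chi_5*chi_6, chi_5> = (1/12)[1*(4)*conj(2) + 1*(-4)*conj(-2) + 2*(-1)*conj(1) + 2*(1)*conj(-1) + 3*(0)*conj(0) + 3*(0)*conj(0)]
      = (1/12)[(8) + (8) + (-2) + (-2) + (0) + (0)] = 12/12 = 1
  <chi_5*chi_6, chi_6> = (1/12)[1*(4)*conj(2) + 1*(-4)*conj(2) + 2*(-1)*conj(-1) + 2*(1)*conj(-1) + 3*(0)*conj(0) + 3*(0)*conj(0)]
      = (1/12)[(8) + (-8) + (2) + (-2) + (0) + (0)] = 0/12 = 0
Hence the multiplicities are chi_3: 1, chi_4: 1, chi_5: 1. Dimension check: dim(chi_5)*dim(chi_6) = 2*2 = 4 and sum (mult * dim) = 1*1 + 1*1 + 1*2 = 4.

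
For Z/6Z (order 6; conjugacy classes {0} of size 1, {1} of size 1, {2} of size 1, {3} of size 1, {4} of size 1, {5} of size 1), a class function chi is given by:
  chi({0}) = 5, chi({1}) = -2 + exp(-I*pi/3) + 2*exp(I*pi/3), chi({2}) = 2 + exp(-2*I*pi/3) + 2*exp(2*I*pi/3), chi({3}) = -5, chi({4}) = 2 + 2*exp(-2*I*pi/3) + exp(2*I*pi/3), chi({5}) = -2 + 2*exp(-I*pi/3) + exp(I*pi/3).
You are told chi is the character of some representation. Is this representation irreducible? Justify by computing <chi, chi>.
Not irreducible (reducible): <chi, chi> = 9 > 1.

<chi, chi> = (1/|G|) sum_C |C| * |chi(C)|^2 = (1/6)[1*|5|^2 + 1*|-2 + exp(-I*pi/3) + 2*exp(I*pi/3)|^2 + 1*|2 + exp(-2*I*pi/3) + 2*exp(2*I*pi/3)|^2 + 1*|-5|^2 + 1*|2 + 2*exp(-2*I*pi/3) + exp(2*I*pi/3)|^2 + 1*|-2 + 2*exp(-I*pi/3) + exp(I*pi/3)|^2]
  = (1/6)[(25) + (1) + (1) + (25) + (1) + (1)] = 54/6 = 9.
(Exp terms are combined using exp(i*s)*conj(exp(i*t)) = exp(i*(s-t)), and sums of them are collapsed using the identity that for every m > 1 the m distinct m-th roots of unity sum to 0, e.g. 1 + exp(2*I*pi/3) + exp(-2*I*pi/3) = 0.)
A character is irreducible iff <chi, chi> = 1, so this representation is reducible.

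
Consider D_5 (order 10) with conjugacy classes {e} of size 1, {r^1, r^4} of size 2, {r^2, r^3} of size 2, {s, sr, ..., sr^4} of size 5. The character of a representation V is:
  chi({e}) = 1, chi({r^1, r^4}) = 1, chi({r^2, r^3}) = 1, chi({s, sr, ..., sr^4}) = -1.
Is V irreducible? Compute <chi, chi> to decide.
Irreducible: <chi, chi> = 1.

Solution. <chi, chi> = (1/|G|) sum_C |C| * |chi(C)|^2 = (1/10)[1*|1|^2 + 2*|1|^2 + 2*|1|^2 + 5*|-1|^2]
  = (1/10)[(1) + (2) + (2) + (5)] = 10/10 = 1.
A character is irreducible iff <chi, chi> = 1, so this representation is irreducible.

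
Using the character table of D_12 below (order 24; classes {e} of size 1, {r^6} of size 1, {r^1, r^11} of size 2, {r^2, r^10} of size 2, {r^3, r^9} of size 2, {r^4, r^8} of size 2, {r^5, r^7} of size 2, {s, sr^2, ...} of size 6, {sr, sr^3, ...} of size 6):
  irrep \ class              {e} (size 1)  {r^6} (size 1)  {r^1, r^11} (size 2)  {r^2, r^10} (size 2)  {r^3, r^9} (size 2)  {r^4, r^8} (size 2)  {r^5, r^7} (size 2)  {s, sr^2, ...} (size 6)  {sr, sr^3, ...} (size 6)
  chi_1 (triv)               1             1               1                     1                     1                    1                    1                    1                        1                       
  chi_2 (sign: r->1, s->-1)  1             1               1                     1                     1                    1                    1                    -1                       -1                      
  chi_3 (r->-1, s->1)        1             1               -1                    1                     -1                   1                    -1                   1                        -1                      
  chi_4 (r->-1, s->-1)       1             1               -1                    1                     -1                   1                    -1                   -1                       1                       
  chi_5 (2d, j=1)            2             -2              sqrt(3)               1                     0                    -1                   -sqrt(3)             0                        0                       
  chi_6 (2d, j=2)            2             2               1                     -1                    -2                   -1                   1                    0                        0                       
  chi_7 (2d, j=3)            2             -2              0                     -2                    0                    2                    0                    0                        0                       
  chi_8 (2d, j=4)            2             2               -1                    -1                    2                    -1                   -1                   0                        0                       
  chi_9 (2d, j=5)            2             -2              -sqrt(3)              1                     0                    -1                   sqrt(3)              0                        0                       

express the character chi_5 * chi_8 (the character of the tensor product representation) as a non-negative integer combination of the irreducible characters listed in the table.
chi_5 tensor chi_8 = chi_7 + chi_9 (all other irreducibles have multiplicity 0).

The character of a tensor product is the pointwise product (chi_5 * chi_8)(C) = chi_5(C) * chi_8(C):
  {e}: (2)*(2), {r^6}: (-2)*(2), {r^1, r^11}: (sqrt(3))*(-1), {r^2, r^10}: (1)*(-1), {r^3, r^9}: (0)*(2), {r^4, r^8}: (-1)*(-1), {r^5, r^7}: (-sqrt(3))*(-1), {s, sr^2, ...}: (0)*(0), {sr, sr^3, ...}: (0)*(0)
so (chi_5 * chi_8) takes values
  {e} -> 4, {r^6} -> -4, {r^1, r^11} -> -sqrt(3), {r^2, r^10} -> -1, {r^3, r^9} -> 0, {r^4, r^8} -> 1, {r^5, r^7} -> sqrt(3), {s, sr^2, ...} -> 0, {sr, sr^3, ...} -> 0.
Now take the inner product of this character with each irreducible chi from the table, <chi_5*chi_8, chi> = (1/24) sum_C |C| (chi_5*chi_8)(C) conj(chi(C)):
  <chi_5*chi_8, chi_1> = (1/24)[1*(4)*conj(1) + 1*(-4)*conj(1) + 2*(-sqrt(3))*conj(1) + 2*(-1)*conj(1) + 2*(0)*conj(1) + 2*(1)*conj(1) + 2*(sqrt(3))*conj(1) + 6*(0)*conj(1) + 6*(0)*conj(1)]
      = (1/24)[(4) + (-4) + (-2*sqrt(3)) + (-2) + (0) + (2) + (2*sqrt(3)) + (0) + (0)] = 0/24 = 0
  <chi_5*chi_8, chi_2> = (1/24)[1*(4)*conj(1) + 1*(-4)*conj(1) + 2*(-sqrt(3))*conj(1) + 2*(-1)*conj(1) + 2*(0)*conj(1) + 2*(1)*conj(1) + 2*(sqrt(3))*conj(1) + 6*(0)*conj(-1) + 6*(0)*conj(-1)]
      = (1/24)[(4) + (-4) + (-2*sqrt(3)) + (-2) + (0) + (2) + (2*sqrt(3)) + (0) + (0)] = 0/24 = 0
  <chi_5*chi_8, chi_3> = (1/24)[1*(4)*conj(1) + 1*(-4)*conj(1) + 2*(-sqrt(3))*conj(-1) + 2*(-1)*conj(1) + 2*(0)*conj(-1) + 2*(1)*conj(1) + 2*(sqrt(3))*conj(-1) + 6*(0)*conj(1) + 6*(0)*conj(-1)]
      = (1/24)[(4) + (-4) + (2*sqrt(3)) + (-2) + (0) + (2) + (-2*sqrt(3)) + (0) + (0)] = 0/24 = 0
  <chi_5*chi_8, chi_4> = (1/24)[1*(4)*conj(1) + 1*(-4)*conj(1) + 2*(-sqrt(3))*conj(-1) + 2*(-1)*conj(1) + 2*(0)*conj(-1) + 2*(1)*conj(1) + 2*(sqrt(3))*conj(-1) + 6*(0)*conj(-1) + 6*(0)*conj(1)]
      = (1/24)[(4) + (-4) + (2*sqrt(3)) + (-2) + (0) + (2) + (-2*sqrt(3)) + (0) + (0)] = 0/24 = 0
  <chi_5*chi_8, chi_5> = (1/24)[1*(4)*conj(2) + 1*(-4)*conj(-2) + 2*(-sqrt(3))*conj(sqrt(3)) + 2*(-1)*conj(1) + 2*(0)*conj(0) + 2*(1)*conj(-1) + 2*(sqrt(3))*conj(-sqrt(3)) + 6*(0)*conj(0) + 6*(0)*conj(0)]
      = (1/24)[(8) + (8) + (-6) + (-2) + (0) + (-2) + (-6) + (0) + (0)] = 0/24 = 0
  <chi_5*chi_8, chi_6> = (1/24)[1*(4)*conj(2) + 1*(-4)*conj(2) + 2*(-sqrt(3))*conj(1) + 2*(-1)*conj(-1) + 2*(0)*conj(-2) + 2*(1)*conj(-1) + 2*(sqrt(3))*conj(1) + 6*(0)*conj(0) + 6*(0)*conj(0)]
      = (1/24)[(8) + (-8) + (-2*sqrt(3)) + (2) + (0) + (-2) + (2*sqrt(3)) + (0) + (0)] = 0/24 = 0
  <chi_5*chi_8, chi_7> = (1/24)[1*(4)*conj(2) + 1*(-4)*conj(-2) + 2*(-sqrt(3))*conj(0) + 2*(-1)*conj(-2) + 2*(0)*conj(0) + 2*(1)*conj(2) + 2*(sqrt(3))*conj(0) + 6*(0)*conj(0) + 6*(0)*conj(0)]
      = (1/24)[(8) + (8) + (0) + (4) + (0) + (4) + (0) + (0) + (0)] = 24/24 = 1
  <chi_5*chi_8, chi_8> = (1/24)[1*(4)*conj(2) + 1*(-4)*conj(2) + 2*(-sqrt(3))*conj(-1) + 2*(-1)*conj(-1) + 2*(0)*conj(2) + 2*(1)*conj(-1) + 2*(sqrt(3))*conj(-1) + 6*(0)*conj(0) + 6*(0)*conj(0)]
      = (1/24)[(8) + (-8) + (2*sqrt(3)) + (2) + (0) + (-2) + (-2*sqrt(3)) + (0) + (0)] = 0/24 = 0
  <chi_5*chi_8, chi_9> = (1/24)[1*(4)*conj(2) + 1*(-4)*conj(-2) + 2*(-sqrt(3))*conj(-sqrt(3)) + 2*(-1)*conj(1) + 2*(0)*conj(0) + 2*(1)*conj(-1) + 2*(sqrt(3))*conj(sqrt(3)) + 6*(0)*conj(0) + 6*(0)*conj(0)]
      = (1/24)[(8) + (8) + (6) + (-2) + (0) + (-2) + (6) + (0) + (0)] = 24/24 = 1
Hence the multiplicities are chi_7: 1, chi_9: 1. Dimension check: dim(chi_5)*dim(chi_8) = 2*2 = 4 and sum (mult * dim) = 1*2 + 1*2 = 4.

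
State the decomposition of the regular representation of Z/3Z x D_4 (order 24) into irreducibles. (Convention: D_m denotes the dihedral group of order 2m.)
Each irreducible V_i of dimension d_i appears with multiplicity d_i, i.e. rho_reg = (direct sum over all irreducibles V_i) d_i V_i. The irreducible dimensions for Z/3Z x D_4 are 1, 1, 1, 1, 1, 1, 1, 1, 1, 1, 1, 1, 2, 2, 2: 12 irreducibles of dimension 1, each with multiplicity 1; 3 irreducibles of dimension 2, each with multiplicity 2. Total dimension 12*1*1 + 3*2*2 = 24 = |G|.

Proof sketch: General theorem: in the regular representation of a finite group G, each irreducible appears with multiplicity equal to its dimension. Check: dim(rho_reg) = sum d_i^2 = 1 + 1 + 1 + 1 + 1 + 1 + 1 + 1 + 1 + 1 + 1 + 1 + 4 + 4 + 4 = 24 = |G|.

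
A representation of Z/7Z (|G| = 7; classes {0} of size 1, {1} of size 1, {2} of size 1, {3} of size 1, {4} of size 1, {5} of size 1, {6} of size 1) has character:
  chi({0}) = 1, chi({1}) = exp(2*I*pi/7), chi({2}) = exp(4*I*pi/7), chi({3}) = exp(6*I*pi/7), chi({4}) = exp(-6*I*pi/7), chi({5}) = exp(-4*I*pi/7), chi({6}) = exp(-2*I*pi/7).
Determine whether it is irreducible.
Irreducible: <chi, chi> = 1.

Details: <chi, chi> = (1/|G|) sum_C |C| * |chi(C)|^2 = (1/7)[1*|1|^2 + 1*|exp(2*I*pi/7)|^2 + 1*|exp(4*I*pi/7)|^2 + 1*|exp(6*I*pi/7)|^2 + 1*|exp(-6*I*pi/7)|^2 + 1*|exp(-4*I*pi/7)|^2 + 1*|exp(-2*I*pi/7)|^2]
  = (1/7)[(1) + (1) + (1) + (1) + (1) + (1) + (1)] = 7/7 = 1.
(Exp terms are combined using exp(i*s)*conj(exp(i*t)) = exp(i*(s-t)), and sums of them are collapsed using the identity that for every m > 1 the m distinct m-th roots of unity sum to 0, e.g. 1 + exp(2*I*pi/3) + exp(-2*I*pi/3) = 0.)
A character is irreducible iff <chi, chi> = 1, so this representation is irreducible.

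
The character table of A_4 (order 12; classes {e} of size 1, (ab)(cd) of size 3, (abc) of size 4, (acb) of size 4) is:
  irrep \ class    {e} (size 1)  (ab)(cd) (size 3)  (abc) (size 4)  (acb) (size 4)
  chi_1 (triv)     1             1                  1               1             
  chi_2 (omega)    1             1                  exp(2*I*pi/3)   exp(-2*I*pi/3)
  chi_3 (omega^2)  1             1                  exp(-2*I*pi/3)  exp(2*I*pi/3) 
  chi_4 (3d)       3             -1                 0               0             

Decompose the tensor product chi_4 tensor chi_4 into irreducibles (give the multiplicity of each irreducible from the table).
chi_4 tensor chi_4 = chi_1 + chi_2 + chi_3 + 2*chi_4 (all other irreducibles have multiplicity 0).

Derivation: The character of a tensor product is the pointwise product (chi_4 * chi_4)(C) = chi_4(C) * chi_4(C):
  {e}: (3)*(3), (ab)(cd): (-1)*(-1), (abc): (0)*(0), (acb): (0)*(0)
so (chi_4 * chi_4) takes values
  {e} -> 9, (ab)(cd) -> 1, (abc) -> 0, (acb) -> 0.
Now take the inner product of this character with each irreducible chi from the table, <chi_4*chi_4, chi> = (1/12) sum_C |C| (chi_4*chi_4)(C) conj(chi(C)):
  <chi_4*chi_4, chi_1> = (1/12)[1*(9)*conj(1) + 3*(1)*conj(1) + 4*(0)*conj(1) + 4*(0)*conj(1)]
      = (1/12)[(9) + (3) + (0) + (0)] = 12/12 = 1
  <chi_4*chi_4, chi_2> = (1/12)[1*(9)*conj(1) + 3*(1)*conj(1) + 4*(0)*conj(exp(2*I*pi/3)) + 4*(0)*conj(exp(-2*I*pi/3))]
      = (1/12)[(9) + (3) + (0) + (0)] = 12/12 = 1
  <chi_4*chi_4, chi_3> = (1/12)[1*(9)*conj(1) + 3*(1)*conj(1) + 4*(0)*conj(exp(-2*I*pi/3)) + 4*(0)*conj(exp(2*I*pi/3))]
      = (1/12)[(9) + (3) + (0) + (0)] = 12/12 = 1
  <chi_4*chi_4, chi_4> = (1/12)[1*(9)*conj(3) + 3*(1)*conj(-1) + 4*(0)*conj(0) + 4*(0)*conj(0)]
      = (1/12)[(27) + (-3) + (0) + (0)] = 24/12 = 2
(Exp terms are combined using exp(i*s)*conj(exp(i*t)) = exp(i*(s-t)), and sums of them are collapsed using the identity that for every m > 1 the m distinct m-th roots of unity sum to 0, e.g. 1 + exp(2*I*pi/3) + exp(-2*I*pi/3) = 0.)
Hence the multiplicities are chi_1: 1, chi_2: 1, chi_3: 1, chi_4: 2. Dimension check: dim(chi_4)*dim(chi_4) = 3*3 = 9 and sum (mult * dim) = 1*1 + 1*1 + 1*1 + 2*3 = 9.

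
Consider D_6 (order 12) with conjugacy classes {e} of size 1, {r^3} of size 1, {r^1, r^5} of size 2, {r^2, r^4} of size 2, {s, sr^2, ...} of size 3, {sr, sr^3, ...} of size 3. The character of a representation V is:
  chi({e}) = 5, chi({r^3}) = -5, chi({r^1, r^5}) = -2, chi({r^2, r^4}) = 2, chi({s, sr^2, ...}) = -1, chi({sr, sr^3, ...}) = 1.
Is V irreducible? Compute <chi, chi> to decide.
Not irreducible (reducible): <chi, chi> = 6 > 1.

Proof sketch: <chi, chi> = (1/|G|) sum_C |C| * |chi(C)|^2 = (1/12)[1*|5|^2 + 1*|-5|^2 + 2*|-2|^2 + 2*|2|^2 + 3*|-1|^2 + 3*|1|^2]
  = (1/12)[(25) + (25) + (8) + (8) + (3) + (3)] = 72/12 = 6.
A character is irreducible iff <chi, chi> = 1, so this representation is reducible.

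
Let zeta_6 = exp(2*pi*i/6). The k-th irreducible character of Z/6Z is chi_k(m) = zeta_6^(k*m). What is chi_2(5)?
chi_2(5) = zeta_6^10 = exp(-2*I*pi/3)

Explanation: chi_2(5) = zeta_6^(2*5) = zeta_6^10. Since zeta_6^6 = 1, this equals zeta_6^4 = exp(2*pi*i*4/6) = exp(-2*I*pi/3).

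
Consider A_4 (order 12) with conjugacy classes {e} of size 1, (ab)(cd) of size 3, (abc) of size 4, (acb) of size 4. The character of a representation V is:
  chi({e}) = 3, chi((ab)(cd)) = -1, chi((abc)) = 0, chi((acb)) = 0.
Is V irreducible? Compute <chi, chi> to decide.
Irreducible: <chi, chi> = 1.

Reasoning: <chi, chi> = (1/|G|) sum_C |C| * |chi(C)|^2 = (1/12)[1*|3|^2 + 3*|-1|^2 + 4*|0|^2 + 4*|0|^2]
  = (1/12)[(9) + (3) + (0) + (0)] = 12/12 = 1.
(Exp terms are combined using exp(i*s)*conj(exp(i*t)) = exp(i*(s-t)), and sums of them are collapsed using the identity that for every m > 1 the m distinct m-th roots of unity sum to 0, e.g. 1 + exp(2*I*pi/3) + exp(-2*I*pi/3) = 0.)
A character is irreducible iff <chi, chi> = 1, so this representation is irreducible.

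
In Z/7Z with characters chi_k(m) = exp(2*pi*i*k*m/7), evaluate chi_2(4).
chi_2(4) = zeta_7^8 = exp(2*I*pi/7)

Justification: chi_2(4) = zeta_7^(2*4) = zeta_7^8. Since zeta_7^7 = 1, this equals zeta_7^1 = exp(2*pi*i*1/7) = exp(2*I*pi/7).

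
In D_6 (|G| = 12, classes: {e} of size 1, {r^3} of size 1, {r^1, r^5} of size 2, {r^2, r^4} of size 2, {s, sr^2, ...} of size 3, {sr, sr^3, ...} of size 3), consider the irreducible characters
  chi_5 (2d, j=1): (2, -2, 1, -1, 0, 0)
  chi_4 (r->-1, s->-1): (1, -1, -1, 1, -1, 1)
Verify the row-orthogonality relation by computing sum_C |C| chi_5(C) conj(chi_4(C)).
Sum = 0; so <chi_5, chi_4> = 0 (distinct irreducibles are orthogonal).

Explanation: Compute term by term over conjugacy classes (|C| * chi_5(C) * conj(chi_4(C))):
  1*(2)*conj(1) + 1*(-2)*conj(-1) + 2*(1)*conj(-1) + 2*(-1)*conj(1) + 3*(0)*conj(-1) + 3*(0)*conj(1)
  = (2) + (2) + (-2) + (-2) + (0) + (0)
  = 0.
Dividing by |G| = 12 gives 0/12 = 0, matching the row-orthogonality relation <chi_5, chi_4> = [chi_5 = chi_4].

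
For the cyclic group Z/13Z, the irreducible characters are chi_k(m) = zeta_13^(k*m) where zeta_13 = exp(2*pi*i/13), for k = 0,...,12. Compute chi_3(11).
chi_3(11) = zeta_13^33 = exp(-12*I*pi/13)

Why: chi_3(11) = zeta_13^(3*11) = zeta_13^33. Since zeta_13^13 = 1, this equals zeta_13^7 = exp(2*pi*i*7/13) = exp(-12*I*pi/13).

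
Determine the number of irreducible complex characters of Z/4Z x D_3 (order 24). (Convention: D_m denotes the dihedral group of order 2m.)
12

Derivation: The number of irreducible complex representations of a finite group equals its number of conjugacy classes. For a direct product, #classes(G x H) = #classes(G) * #classes(H). Z/4Z has 4 classes (abelian), D_3 has 3 classes, so 4 * 3 = 12, so Z/4Z x D_3 (order 24) has exactly 12 irreducible complex representations.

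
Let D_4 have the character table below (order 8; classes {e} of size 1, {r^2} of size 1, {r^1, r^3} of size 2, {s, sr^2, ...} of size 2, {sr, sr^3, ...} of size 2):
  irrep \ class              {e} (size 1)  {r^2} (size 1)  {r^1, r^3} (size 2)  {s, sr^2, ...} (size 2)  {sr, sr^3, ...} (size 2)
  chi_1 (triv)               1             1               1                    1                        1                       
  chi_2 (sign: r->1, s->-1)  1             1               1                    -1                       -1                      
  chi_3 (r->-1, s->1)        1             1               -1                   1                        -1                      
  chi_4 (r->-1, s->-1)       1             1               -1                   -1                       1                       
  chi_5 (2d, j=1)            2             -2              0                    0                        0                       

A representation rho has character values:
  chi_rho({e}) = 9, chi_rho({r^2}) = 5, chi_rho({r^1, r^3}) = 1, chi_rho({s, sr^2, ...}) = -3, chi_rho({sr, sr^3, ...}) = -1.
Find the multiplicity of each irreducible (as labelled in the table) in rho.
Multiplicities: chi_1: 1, chi_2: 3, chi_3: 1, chi_4: 2, chi_5: 1.

Details: Use <chi_rho, chi> = (1/|G|) sum_C |C| * chi_rho(C) * conj(chi(C)) with |G| = 8 for each irreducible chi in the table:
  <chi_rho, chi_1> = (1/8)[1*(9)*conj(1) + 1*(5)*conj(1) + 2*(1)*conj(1) + 2*(-3)*conj(1) + 2*(-1)*conj(1)]
      = (1/8)[(9) + (5) + (2) + (-6) + (-2)] = 8/8 = 1
  <chi_rho, chi_2> = (1/8)[1*(9)*conj(1) + 1*(5)*conj(1) + 2*(1)*conj(1) + 2*(-3)*conj(-1) + 2*(-1)*conj(-1)]
      = (1/8)[(9) + (5) + (2) + (6) + (2)] = 24/8 = 3
  <chi_rho, chi_3> = (1/8)[1*(9)*conj(1) + 1*(5)*conj(1) + 2*(1)*conj(-1) + 2*(-3)*conj(1) + 2*(-1)*conj(-1)]
      = (1/8)[(9) + (5) + (-2) + (-6) + (2)] = 8/8 = 1
  <chi_rho, chi_4> = (1/8)[1*(9)*conj(1) + 1*(5)*conj(1) + 2*(1)*conj(-1) + 2*(-3)*conj(-1) + 2*(-1)*conj(1)]
      = (1/8)[(9) + (5) + (-2) + (6) + (-2)] = 16/8 = 2
  <chi_rho, chi_5> = (1/8)[1*(9)*conj(2) + 1*(5)*conj(-2) + 2*(1)*conj(0) + 2*(-3)*conj(0) + 2*(-1)*conj(0)]
      = (1/8)[(18) + (-10) + (0) + (0) + (0)] = 8/8 = 1
Dimension check: dim(rho) = sum (mult * dim) = 1*1 + 3*1 + 1*1 + 2*1 + 1*2 = 9 = chi_rho(e) = 9.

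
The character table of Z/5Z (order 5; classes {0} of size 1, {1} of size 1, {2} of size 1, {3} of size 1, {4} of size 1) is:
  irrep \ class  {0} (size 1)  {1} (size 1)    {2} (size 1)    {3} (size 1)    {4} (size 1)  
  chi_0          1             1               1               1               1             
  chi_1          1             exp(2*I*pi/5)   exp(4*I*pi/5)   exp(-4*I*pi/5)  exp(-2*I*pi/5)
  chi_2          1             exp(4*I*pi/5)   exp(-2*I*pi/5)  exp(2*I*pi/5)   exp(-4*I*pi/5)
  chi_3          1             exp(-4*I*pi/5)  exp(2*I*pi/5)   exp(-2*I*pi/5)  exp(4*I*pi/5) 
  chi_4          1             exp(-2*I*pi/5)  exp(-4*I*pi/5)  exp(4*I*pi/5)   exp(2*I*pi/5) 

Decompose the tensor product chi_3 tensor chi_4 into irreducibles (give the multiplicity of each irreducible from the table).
chi_3 tensor chi_4 = chi_2 (all other irreducibles have multiplicity 0).

Argument: The character of a tensor product is the pointwise product (chi_3 * chi_4)(C) = chi_3(C) * chi_4(C):
  {0}: (1)*(1), {1}: (exp(-4*I*pi/5))*(exp(-2*I*pi/5)), {2}: (exp(2*I*pi/5))*(exp(-4*I*pi/5)), {3}: (exp(-2*I*pi/5))*(exp(4*I*pi/5)), {4}: (exp(4*I*pi/5))*(exp(2*I*pi/5))
so (chi_3 * chi_4) takes values
  {0} -> 1, {1} -> exp(4*I*pi/5), {2} -> exp(-2*I*pi/5), {3} -> exp(2*I*pi/5), {4} -> exp(-4*I*pi/5).
Now take the inner product of this character with each irreducible chi from the table, <chi_3*chi_4, chi> = (1/5) sum_C |C| (chi_3*chi_4)(C) conj(chi(C)):
  <chi_3*chi_4, chi_0> = (1/5)[1*(1)*conj(1) + 1*(exp(4*I*pi/5))*conj(1) + 1*(exp(-2*I*pi/5))*conj(1) + 1*(exp(2*I*pi/5))*conj(1) + 1*(exp(-4*I*pi/5))*conj(1)]
      = (1/5)[(1) + (exp(4*I*pi/5)) + (exp(-2*I*pi/5)) + (exp(2*I*pi/5)) + (exp(-4*I*pi/5))] = 0/5 = 0
  <chi_3*chi_4, chi_1> = (1/5)[1*(1)*conj(1) + 1*(exp(4*I*pi/5))*conj(exp(2*I*pi/5)) + 1*(exp(-2*I*pi/5))*conj(exp(4*I*pi/5)) + 1*(exp(2*I*pi/5))*conj(exp(-4*I*pi/5)) + 1*(exp(-4*I*pi/5))*conj(exp(-2*I*pi/5))]
      = (1/5)[(1) + (exp(2*I*pi/5)) + (exp(4*I*pi/5)) + (exp(-4*I*pi/5)) + (exp(-2*I*pi/5))] = 0/5 = 0
  <chi_3*chi_4, chi_2> = (1/5)[1*(1)*conj(1) + 1*(exp(4*I*pi/5))*conj(exp(4*I*pi/5)) + 1*(exp(-2*I*pi/5))*conj(exp(-2*I*pi/5)) + 1*(exp(2*I*pi/5))*conj(exp(2*I*pi/5)) + 1*(exp(-4*I*pi/5))*conj(exp(-4*I*pi/5))]
      = (1/5)[(1) + (1) + (1) + (1) + (1)] = 5/5 = 1
  <chi_3*chi_4, chi_3> = (1/5)[1*(1)*conj(1) + 1*(exp(4*I*pi/5))*conj(exp(-4*I*pi/5)) + 1*(exp(-2*I*pi/5))*conj(exp(2*I*pi/5)) + 1*(exp(2*I*pi/5))*conj(exp(-2*I*pi/5)) + 1*(exp(-4*I*pi/5))*conj(exp(4*I*pi/5))]
      = (1/5)[(1) + (exp(-2*I*pi/5)) + (exp(-4*I*pi/5)) + (exp(4*I*pi/5)) + (exp(2*I*pi/5))] = 0/5 = 0
  <chi_3*chi_4, chi_4> = (1/5)[1*(1)*conj(1) + 1*(exp(4*I*pi/5))*conj(exp(-2*I*pi/5)) + 1*(exp(-2*I*pi/5))*conj(exp(-4*I*pi/5)) + 1*(exp(2*I*pi/5))*conj(exp(4*I*pi/5)) + 1*(exp(-4*I*pi/5))*conj(exp(2*I*pi/5))]
      = (1/5)[(1) + (exp(-4*I*pi/5)) + (exp(2*I*pi/5)) + (exp(-2*I*pi/5)) + (exp(4*I*pi/5))] = 0/5 = 0
(Exp terms are combined using exp(i*s)*conj(exp(i*t)) = exp(i*(s-t)), and sums of them are collapsed using the identity that for every m > 1 the m distinct m-th roots of unity sum to 0, e.g. 1 + exp(2*I*pi/3) + exp(-2*I*pi/3) = 0.)
Hence the multiplicities are chi_2: 1. Dimension check: dim(chi_3)*dim(chi_4) = 1*1 = 1 and sum (mult * dim) = 1*1 = 1.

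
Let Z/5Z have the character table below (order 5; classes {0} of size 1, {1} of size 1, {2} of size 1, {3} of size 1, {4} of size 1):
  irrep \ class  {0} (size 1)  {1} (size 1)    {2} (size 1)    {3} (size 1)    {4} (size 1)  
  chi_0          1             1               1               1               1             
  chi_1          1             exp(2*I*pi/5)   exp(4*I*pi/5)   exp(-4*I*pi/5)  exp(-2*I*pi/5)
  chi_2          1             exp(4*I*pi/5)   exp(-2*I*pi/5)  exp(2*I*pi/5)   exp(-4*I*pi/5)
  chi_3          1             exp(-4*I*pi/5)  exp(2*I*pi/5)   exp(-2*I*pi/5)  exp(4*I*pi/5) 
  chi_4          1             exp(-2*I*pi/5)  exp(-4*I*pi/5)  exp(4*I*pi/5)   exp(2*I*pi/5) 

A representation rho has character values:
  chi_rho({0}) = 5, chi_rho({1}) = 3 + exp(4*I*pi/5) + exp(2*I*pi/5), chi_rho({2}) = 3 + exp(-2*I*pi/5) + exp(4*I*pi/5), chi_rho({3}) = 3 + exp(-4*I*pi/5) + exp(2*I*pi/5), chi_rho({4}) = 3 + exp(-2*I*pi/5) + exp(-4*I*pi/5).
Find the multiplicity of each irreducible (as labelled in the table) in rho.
Multiplicities: chi_0: 3, chi_1: 1, chi_2: 1, chi_3: 0, chi_4: 0.

Details: Use <chi_rho, chi> = (1/|G|) sum_C |C| * chi_rho(C) * conj(chi(C)) with |G| = 5 for each irreducible chi in the table:
  <chi_rho, chi_0> = (1/5)[1*(5)*conj(1) + 1*(3 + exp(4*I*pi/5) + exp(2*I*pi/5))*conj(1) + 1*(3 + exp(-2*I*pi/5) + exp(4*I*pi/5))*conj(1) + 1*(3 + exp(-4*I*pi/5) + exp(2*I*pi/5))*conj(1) + 1*(3 + exp(-2*I*pi/5) + exp(-4*I*pi/5))*conj(1)]
      = (1/5)[(5) + (3 + exp(4*I*pi/5) + exp(2*I*pi/5)) + (3 + exp(-2*I*pi/5) + exp(4*I*pi/5)) + (3 + exp(-4*I*pi/5) + exp(2*I*pi/5)) + (3 + exp(-2*I*pi/5) + exp(-4*I*pi/5))] = 15/5 = 3
  <chi_rho, chi_1> = (1/5)[1*(5)*conj(1) + 1*(3 + exp(4*I*pi/5) + exp(2*I*pi/5))*conj(exp(2*I*pi/5)) + 1*(3 + exp(-2*I*pi/5) + exp(4*I*pi/5))*conj(exp(4*I*pi/5)) + 1*(3 + exp(-4*I*pi/5) + exp(2*I*pi/5))*conj(exp(-4*I*pi/5)) + 1*(3 + exp(-2*I*pi/5) + exp(-4*I*pi/5))*conj(exp(-2*I*pi/5))]
      = (1/5)[(5) + (1 + 3*exp(-2*I*pi/5) + exp(2*I*pi/5)) + (1 + 3*exp(-4*I*pi/5) + exp(4*I*pi/5)) + (1 + exp(-4*I*pi/5) + 3*exp(4*I*pi/5)) + (1 + exp(-2*I*pi/5) + 3*exp(2*I*pi/5))] = 5/5 = 1
  <chi_rho, chi_2> = (1/5)[1*(5)*conj(1) + 1*(3 + exp(4*I*pi/5) + exp(2*I*pi/5))*conj(exp(4*I*pi/5)) + 1*(3 + exp(-2*I*pi/5) + exp(4*I*pi/5))*conj(exp(-2*I*pi/5)) + 1*(3 + exp(-4*I*pi/5) + exp(2*I*pi/5))*conj(exp(2*I*pi/5)) + 1*(3 + exp(-2*I*pi/5) + exp(-4*I*pi/5))*conj(exp(-4*I*pi/5))]
      = (1/5)[(5) + (1 + 3*exp(-4*I*pi/5) + exp(-2*I*pi/5)) + (1 + exp(-4*I*pi/5) + 3*exp(2*I*pi/5)) + (1 + 3*exp(-2*I*pi/5) + exp(4*I*pi/5)) + (1 + exp(2*I*pi/5) + 3*exp(4*I*pi/5))] = 5/5 = 1
  <chi_rho, chi_3> = (1/5)[1*(5)*conj(1) + 1*(3 + exp(4*I*pi/5) + exp(2*I*pi/5))*conj(exp(-4*I*pi/5)) + 1*(3 + exp(-2*I*pi/5) + exp(4*I*pi/5))*conj(exp(2*I*pi/5)) + 1*(3 + exp(-4*I*pi/5) + exp(2*I*pi/5))*conj(exp(-2*I*pi/5)) + 1*(3 + exp(-2*I*pi/5) + exp(-4*I*pi/5))*conj(exp(4*I*pi/5))]
      = (1/5)[(5) + (exp(-2*I*pi/5) + exp(-4*I*pi/5) + 3*exp(4*I*pi/5)) + (3*exp(-2*I*pi/5) + exp(-4*I*pi/5) + exp(2*I*pi/5)) + (exp(-2*I*pi/5) + exp(4*I*pi/5) + 3*exp(2*I*pi/5)) + (3*exp(-4*I*pi/5) + exp(4*I*pi/5) + exp(2*I*pi/5))] = 0/5 = 0
  <chi_rho, chi_4> = (1/5)[1*(5)*conj(1) + 1*(3 + exp(4*I*pi/5) + exp(2*I*pi/5))*conj(exp(-2*I*pi/5)) + 1*(3 + exp(-2*I*pi/5) + exp(4*I*pi/5))*conj(exp(-4*I*pi/5)) + 1*(3 + exp(-4*I*pi/5) + exp(2*I*pi/5))*conj(exp(4*I*pi/5)) + 1*(3 + exp(-2*I*pi/5) + exp(-4*I*pi/5))*conj(exp(2*I*pi/5))]
      = (1/5)[(5) + (exp(-4*I*pi/5) + exp(4*I*pi/5) + 3*exp(2*I*pi/5)) + (exp(-2*I*pi/5) + exp(2*I*pi/5) + 3*exp(4*I*pi/5)) + (3*exp(-4*I*pi/5) + exp(-2*I*pi/5) + exp(2*I*pi/5)) + (3*exp(-2*I*pi/5) + exp(-4*I*pi/5) + exp(4*I*pi/5))] = 0/5 = 0
(Exp terms are combined using exp(i*s)*conj(exp(i*t)) = exp(i*(s-t)), and sums of them are collapsed using the identity that for every m > 1 the m distinct m-th roots of unity sum to 0, e.g. 1 + exp(2*I*pi/3) + exp(-2*I*pi/3) = 0.)
Dimension check: dim(rho) = sum (mult * dim) = 3*1 + 1*1 + 1*1 + 0*1 + 0*1 = 5 = chi_rho(e) = 5.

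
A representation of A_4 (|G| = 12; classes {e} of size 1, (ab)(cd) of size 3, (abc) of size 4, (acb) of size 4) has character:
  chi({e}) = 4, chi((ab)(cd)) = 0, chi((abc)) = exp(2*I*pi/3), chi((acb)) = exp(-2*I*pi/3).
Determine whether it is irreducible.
Not irreducible (reducible): <chi, chi> = 2 > 1.

Explanation: <chi, chi> = (1/|G|) sum_C |C| * |chi(C)|^2 = (1/12)[1*|4|^2 + 3*|0|^2 + 4*|exp(2*I*pi/3)|^2 + 4*|exp(-2*I*pi/3)|^2]
  = (1/12)[(16) + (0) + (4) + (4)] = 24/12 = 2.
(Exp terms are combined using exp(i*s)*conj(exp(i*t)) = exp(i*(s-t)), and sums of them are collapsed using the identity that for every m > 1 the m distinct m-th roots of unity sum to 0, e.g. 1 + exp(2*I*pi/3) + exp(-2*I*pi/3) = 0.)
A character is irreducible iff <chi, chi> = 1, so this representation is reducible.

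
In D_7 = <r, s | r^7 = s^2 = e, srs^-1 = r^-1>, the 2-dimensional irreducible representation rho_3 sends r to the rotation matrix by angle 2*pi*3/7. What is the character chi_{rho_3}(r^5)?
chi_{rho_3}(r^5) = 2*cos(2*pi*3*5/7) = 2*cos(30*pi/7)

Proof sketch: rho_3(r^5) is rotation by angle 2*pi*3*5/7, whose trace is 2*cos(2*pi*3*5/7) = 2*cos(30*pi/7).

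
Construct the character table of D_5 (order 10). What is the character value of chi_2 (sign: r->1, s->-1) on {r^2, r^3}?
Conjugacy classes: {e} of size 1, {r^1, r^4} of size 2, {r^2, r^3} of size 2, {s, sr, ..., sr^4} of size 5.
Character table:
  irrep \ class              {e} (size 1)  {r^1, r^4} (size 2)  {r^2, r^3} (size 2)  {s, sr, ..., sr^4} (size 5)
  chi_1 (triv)               1             1                    1                    1                          
  chi_2 (sign: r->1, s->-1)  1             1                    1                    -1                         
  chi_3 (2d, j=1)            2             -1/2 + sqrt(5)/2     -sqrt(5)/2 - 1/2     0                          
  chi_4 (2d, j=2)            2             -sqrt(5)/2 - 1/2     -1/2 + sqrt(5)/2     0                          

Spot check: chi_2 (sign: r->1, s->-1) on {r^2, r^3} = 1.

Details: D_5 has order 2*5 = 10 with 4 conjugacy classes, hence 4 irreducibles. Sum of squared dims 1 + 1 + 4 + 4 = 10 = |G|. Linear characters come from the abelianisation; the 2-dimensional irreps have character r^k -> 2*cos(2*pi*j*k/5), reflections -> 0.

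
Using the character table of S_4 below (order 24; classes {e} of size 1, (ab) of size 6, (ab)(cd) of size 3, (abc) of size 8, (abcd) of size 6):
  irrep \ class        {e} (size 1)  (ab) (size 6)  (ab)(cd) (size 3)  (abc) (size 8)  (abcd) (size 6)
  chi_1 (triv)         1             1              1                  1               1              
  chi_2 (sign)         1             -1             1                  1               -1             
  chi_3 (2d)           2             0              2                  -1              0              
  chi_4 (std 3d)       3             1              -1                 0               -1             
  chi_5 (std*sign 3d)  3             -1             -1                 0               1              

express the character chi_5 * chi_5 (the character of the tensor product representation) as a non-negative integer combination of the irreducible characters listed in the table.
chi_5 tensor chi_5 = chi_1 + chi_3 + chi_4 + chi_5 (all other irreducibles have multiplicity 0).

The character of a tensor product is the pointwise product (chi_5 * chi_5)(C) = chi_5(C) * chi_5(C):
  {e}: (3)*(3), (ab): (-1)*(-1), (ab)(cd): (-1)*(-1), (abc): (0)*(0), (abcd): (1)*(1)
so (chi_5 * chi_5) takes values
  {e} -> 9, (ab) -> 1, (ab)(cd) -> 1, (abc) -> 0, (abcd) -> 1.
Now take the inner product of this character with each irreducible chi from the table, <chi_5*chi_5, chi> = (1/24) sum_C |C| (chi_5*chi_5)(C) conj(chi(C)):
  <chi_5*chi_5, chi_1> = (1/24)[1*(9)*conj(1) + 6*(1)*conj(1) + 3*(1)*conj(1) + 8*(0)*conj(1) + 6*(1)*conj(1)]
      = (1/24)[(9) + (6) + (3) + (0) + (6)] = 24/24 = 1
  <chi_5*chi_5, chi_2> = (1/24)[1*(9)*conj(1) + 6*(1)*conj(-1) + 3*(1)*conj(1) + 8*(0)*conj(1) + 6*(1)*conj(-1)]
      = (1/24)[(9) + (-6) + (3) + (0) + (-6)] = 0/24 = 0
  <chi_5*chi_5, chi_3> = (1/24)[1*(9)*conj(2) + 6*(1)*conj(0) + 3*(1)*conj(2) + 8*(0)*conj(-1) + 6*(1)*conj(0)]
      = (1/24)[(18) + (0) + (6) + (0) + (0)] = 24/24 = 1
  <chi_5*chi_5, chi_4> = (1/24)[1*(9)*conj(3) + 6*(1)*conj(1) + 3*(1)*conj(-1) + 8*(0)*conj(0) + 6*(1)*conj(-1)]
      = (1/24)[(27) + (6) + (-3) + (0) + (-6)] = 24/24 = 1
  <chi_5*chi_5, chi_5> = (1/24)[1*(9)*conj(3) + 6*(1)*conj(-1) + 3*(1)*conj(-1) + 8*(0)*conj(0) + 6*(1)*conj(1)]
      = (1/24)[(27) + (-6) + (-3) + (0) + (6)] = 24/24 = 1
Hence the multiplicities are chi_1: 1, chi_3: 1, chi_4: 1, chi_5: 1. Dimension check: dim(chi_5)*dim(chi_5) = 3*3 = 9 and sum (mult * dim) = 1*1 + 1*2 + 1*3 + 1*3 = 9.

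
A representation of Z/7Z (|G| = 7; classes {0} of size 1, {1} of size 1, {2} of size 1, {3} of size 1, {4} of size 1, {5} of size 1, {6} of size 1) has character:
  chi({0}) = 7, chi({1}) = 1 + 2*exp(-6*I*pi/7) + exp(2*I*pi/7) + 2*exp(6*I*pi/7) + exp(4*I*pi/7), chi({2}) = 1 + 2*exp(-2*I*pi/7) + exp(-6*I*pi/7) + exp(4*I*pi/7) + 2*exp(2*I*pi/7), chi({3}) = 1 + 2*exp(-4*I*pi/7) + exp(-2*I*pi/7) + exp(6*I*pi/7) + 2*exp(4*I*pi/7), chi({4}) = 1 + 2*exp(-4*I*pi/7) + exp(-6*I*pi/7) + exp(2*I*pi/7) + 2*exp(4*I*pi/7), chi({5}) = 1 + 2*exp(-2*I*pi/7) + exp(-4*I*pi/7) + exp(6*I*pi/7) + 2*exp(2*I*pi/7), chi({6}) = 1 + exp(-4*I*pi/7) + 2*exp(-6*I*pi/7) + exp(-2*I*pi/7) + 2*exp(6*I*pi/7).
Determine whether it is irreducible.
Not irreducible (reducible): <chi, chi> = 11 > 1.

Argument: <chi, chi> = (1/|G|) sum_C |C| * |chi(C)|^2 = (1/7)[1*|7|^2 + 1*|1 + 2*exp(-6*I*pi/7) + exp(2*I*pi/7) + 2*exp(6*I*pi/7) + exp(4*I*pi/7)|^2 + 1*|1 + 2*exp(-2*I*pi/7) + exp(-6*I*pi/7) + exp(4*I*pi/7) + 2*exp(2*I*pi/7)|^2 + 1*|1 + 2*exp(-4*I*pi/7) + exp(-2*I*pi/7) + exp(6*I*pi/7) + 2*exp(4*I*pi/7)|^2 + 1*|1 + 2*exp(-4*I*pi/7) + exp(-6*I*pi/7) + exp(2*I*pi/7) + 2*exp(4*I*pi/7)|^2 + 1*|1 + 2*exp(-2*I*pi/7) + exp(-4*I*pi/7) + exp(6*I*pi/7) + 2*exp(2*I*pi/7)|^2 + 1*|1 + exp(-4*I*pi/7) + 2*exp(-6*I*pi/7) + exp(-2*I*pi/7) + 2*exp(6*I*pi/7)|^2]
  = (1/7)[(49) + (11 + 8*exp(-2*I*pi/7) + 5*exp(-4*I*pi/7) + 6*exp(-6*I*pi/7) + 6*exp(6*I*pi/7) + 5*exp(4*I*pi/7) + 8*exp(2*I*pi/7)) + (11 + 8*exp(-4*I*pi/7) + 6*exp(-2*I*pi/7) + 5*exp(-6*I*pi/7) + 5*exp(6*I*pi/7) + 6*exp(2*I*pi/7) + 8*exp(4*I*pi/7)) + (11 + 6*exp(-4*I*pi/7) + 5*exp(-2*I*pi/7) + 8*exp(-6*I*pi/7) + 8*exp(6*I*pi/7) + 5*exp(2*I*pi/7) + 6*exp(4*I*pi/7)) + (11 + 6*exp(-4*I*pi/7) + 5*exp(-2*I*pi/7) + 8*exp(-6*I*pi/7) + 8*exp(6*I*pi/7) + 5*exp(2*I*pi/7) + 6*exp(4*I*pi/7)) + (11 + 8*exp(-4*I*pi/7) + 6*exp(-2*I*pi/7) + 5*exp(-6*I*pi/7) + 5*exp(6*I*pi/7) + 6*exp(2*I*pi/7) + 8*exp(4*I*pi/7)) + (11 + 8*exp(-2*I*pi/7) + 5*exp(-4*I*pi/7) + 6*exp(-6*I*pi/7) + 6*exp(6*I*pi/7) + 5*exp(4*I*pi/7) + 8*exp(2*I*pi/7))] = 77/7 = 11.
(Exp terms are combined using exp(i*s)*conj(exp(i*t)) = exp(i*(s-t)), and sums of them are collapsed using the identity that for every m > 1 the m distinct m-th roots of unity sum to 0, e.g. 1 + exp(2*I*pi/3) + exp(-2*I*pi/3) = 0.)
A character is irreducible iff <chi, chi> = 1, so this representation is reducible.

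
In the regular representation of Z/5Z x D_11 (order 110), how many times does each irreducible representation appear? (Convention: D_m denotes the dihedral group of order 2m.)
Each irreducible V_i of dimension d_i appears with multiplicity d_i, i.e. rho_reg = (direct sum over all irreducibles V_i) d_i V_i. The irreducible dimensions for Z/5Z x D_11 are 1, 1, 1, 1, 1, 1, 1, 1, 1, 1, 2, 2, 2, 2, 2, 2, 2, 2, 2, 2, 2, 2, 2, 2, 2, 2, 2, 2, 2, 2, 2, 2, 2, 2, 2: 10 irreducibles of dimension 1, each with multiplicity 1; 25 irreducibles of dimension 2, each with multiplicity 2. Total dimension 10*1*1 + 25*2*2 = 110 = |G|.

Proof sketch: General theorem: in the regular representation of a finite group G, each irreducible appears with multiplicity equal to its dimension. Check: dim(rho_reg) = sum d_i^2 = 1 + 1 + 1 + 1 + 1 + 1 + 1 + 1 + 1 + 1 + 4 + 4 + 4 + 4 + 4 + 4 + 4 + 4 + 4 + 4 + 4 + 4 + 4 + 4 + 4 + 4 + 4 + 4 + 4 + 4 + 4 + 4 + 4 + 4 + 4 = 110 = |G|.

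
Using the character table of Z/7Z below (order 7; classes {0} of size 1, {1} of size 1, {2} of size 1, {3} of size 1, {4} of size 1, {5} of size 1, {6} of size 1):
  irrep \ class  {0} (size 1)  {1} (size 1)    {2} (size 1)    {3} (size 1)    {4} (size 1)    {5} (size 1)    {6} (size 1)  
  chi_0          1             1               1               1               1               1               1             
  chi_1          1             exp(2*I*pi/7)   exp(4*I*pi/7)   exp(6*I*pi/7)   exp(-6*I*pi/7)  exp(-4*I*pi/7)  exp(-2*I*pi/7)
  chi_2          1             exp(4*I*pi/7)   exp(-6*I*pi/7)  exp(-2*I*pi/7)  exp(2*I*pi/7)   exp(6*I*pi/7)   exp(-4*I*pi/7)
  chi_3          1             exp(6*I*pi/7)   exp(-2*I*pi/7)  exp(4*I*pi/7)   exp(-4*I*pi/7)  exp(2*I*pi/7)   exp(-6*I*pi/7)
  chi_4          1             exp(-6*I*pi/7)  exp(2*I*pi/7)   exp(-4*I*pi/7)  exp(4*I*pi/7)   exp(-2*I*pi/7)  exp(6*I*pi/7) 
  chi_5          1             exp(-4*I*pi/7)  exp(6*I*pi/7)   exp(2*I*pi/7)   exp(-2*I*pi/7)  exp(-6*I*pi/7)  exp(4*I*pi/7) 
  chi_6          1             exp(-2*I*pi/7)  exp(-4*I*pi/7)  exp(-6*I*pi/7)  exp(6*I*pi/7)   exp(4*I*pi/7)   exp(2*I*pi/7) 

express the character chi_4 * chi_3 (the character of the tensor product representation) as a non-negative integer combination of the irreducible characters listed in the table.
chi_4 tensor chi_3 = chi_0 (all other irreducibles have multiplicity 0).

Proof sketch: The character of a tensor product is the pointwise product (chi_4 * chi_3)(C) = chi_4(C) * chi_3(C):
  {0}: (1)*(1), {1}: (exp(-6*I*pi/7))*(exp(6*I*pi/7)), {2}: (exp(2*I*pi/7))*(exp(-2*I*pi/7)), {3}: (exp(-4*I*pi/7))*(exp(4*I*pi/7)), {4}: (exp(4*I*pi/7))*(exp(-4*I*pi/7)), {5}: (exp(-2*I*pi/7))*(exp(2*I*pi/7)), {6}: (exp(6*I*pi/7))*(exp(-6*I*pi/7))
so (chi_4 * chi_3) takes values
  {0} -> 1, {1} -> 1, {2} -> 1, {3} -> 1, {4} -> 1, {5} -> 1, {6} -> 1.
Now take the inner product of this character with each irreducible chi from the table, <chi_4*chi_3, chi> = (1/7) sum_C |C| (chi_4*chi_3)(C) conj(chi(C)):
  <chi_4*chi_3, chi_0> = (1/7)[1*(1)*conj(1) + 1*(1)*conj(1) + 1*(1)*conj(1) + 1*(1)*conj(1) + 1*(1)*conj(1) + 1*(1)*conj(1) + 1*(1)*conj(1)]
      = (1/7)[(1) + (1) + (1) + (1) + (1) + (1) + (1)] = 7/7 = 1
  <chi_4*chi_3, chi_1> = (1/7)[1*(1)*conj(1) + 1*(1)*conj(exp(2*I*pi/7)) + 1*(1)*conj(exp(4*I*pi/7)) + 1*(1)*conj(exp(6*I*pi/7)) + 1*(1)*conj(exp(-6*I*pi/7)) + 1*(1)*conj(exp(-4*I*pi/7)) + 1*(1)*conj(exp(-2*I*pi/7))]
      = (1/7)[(1) + (exp(-2*I*pi/7)) + (exp(-4*I*pi/7)) + (exp(-6*I*pi/7)) + (exp(6*I*pi/7)) + (exp(4*I*pi/7)) + (exp(2*I*pi/7))] = 0/7 = 0
  <chi_4*chi_3, chi_2> = (1/7)[1*(1)*conj(1) + 1*(1)*conj(exp(4*I*pi/7)) + 1*(1)*conj(exp(-6*I*pi/7)) + 1*(1)*conj(exp(-2*I*pi/7)) + 1*(1)*conj(exp(2*I*pi/7)) + 1*(1)*conj(exp(6*I*pi/7)) + 1*(1)*conj(exp(-4*I*pi/7))]
      = (1/7)[(1) + (exp(-4*I*pi/7)) + (exp(6*I*pi/7)) + (exp(2*I*pi/7)) + (exp(-2*I*pi/7)) + (exp(-6*I*pi/7)) + (exp(4*I*pi/7))] = 0/7 = 0
  <chi_4*chi_3, chi_3> = (1/7)[1*(1)*conj(1) + 1*(1)*conj(exp(6*I*pi/7)) + 1*(1)*conj(exp(-2*I*pi/7)) + 1*(1)*conj(exp(4*I*pi/7)) + 1*(1)*conj(exp(-4*I*pi/7)) + 1*(1)*conj(exp(2*I*pi/7)) + 1*(1)*conj(exp(-6*I*pi/7))]
      = (1/7)[(1) + (exp(-6*I*pi/7)) + (exp(2*I*pi/7)) + (exp(-4*I*pi/7)) + (exp(4*I*pi/7)) + (exp(-2*I*pi/7)) + (exp(6*I*pi/7))] = 0/7 = 0
  <chi_4*chi_3, chi_4> = (1/7)[1*(1)*conj(1) + 1*(1)*conj(exp(-6*I*pi/7)) + 1*(1)*conj(exp(2*I*pi/7)) + 1*(1)*conj(exp(-4*I*pi/7)) + 1*(1)*conj(exp(4*I*pi/7)) + 1*(1)*conj(exp(-2*I*pi/7)) + 1*(1)*conj(exp(6*I*pi/7))]
      = (1/7)[(1) + (exp(6*I*pi/7)) + (exp(-2*I*pi/7)) + (exp(4*I*pi/7)) + (exp(-4*I*pi/7)) + (exp(2*I*pi/7)) + (exp(-6*I*pi/7))] = 0/7 = 0
  <chi_4*chi_3, chi_5> = (1/7)[1*(1)*conj(1) + 1*(1)*conj(exp(-4*I*pi/7)) + 1*(1)*conj(exp(6*I*pi/7)) + 1*(1)*conj(exp(2*I*pi/7)) + 1*(1)*conj(exp(-2*I*pi/7)) + 1*(1)*conj(exp(-6*I*pi/7)) + 1*(1)*conj(exp(4*I*pi/7))]
      = (1/7)[(1) + (exp(4*I*pi/7)) + (exp(-6*I*pi/7)) + (exp(-2*I*pi/7)) + (exp(2*I*pi/7)) + (exp(6*I*pi/7)) + (exp(-4*I*pi/7))] = 0/7 = 0
  <chi_4*chi_3, chi_6> = (1/7)[1*(1)*conj(1) + 1*(1)*conj(exp(-2*I*pi/7)) + 1*(1)*conj(exp(-4*I*pi/7)) + 1*(1)*conj(exp(-6*I*pi/7)) + 1*(1)*conj(exp(6*I*pi/7)) + 1*(1)*conj(exp(4*I*pi/7)) + 1*(1)*conj(exp(2*I*pi/7))]
      = (1/7)[(1) + (exp(2*I*pi/7)) + (exp(4*I*pi/7)) + (exp(6*I*pi/7)) + (exp(-6*I*pi/7)) + (exp(-4*I*pi/7)) + (exp(-2*I*pi/7))] = 0/7 = 0
(Exp terms are combined using exp(i*s)*conj(exp(i*t)) = exp(i*(s-t)), and sums of them are collapsed using the identity that for every m > 1 the m distinct m-th roots of unity sum to 0, e.g. 1 + exp(2*I*pi/3) + exp(-2*I*pi/3) = 0.)
Hence the multiplicities are chi_0: 1. Dimension check: dim(chi_4)*dim(chi_3) = 1*1 = 1 and sum (mult * dim) = 1*1 = 1.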